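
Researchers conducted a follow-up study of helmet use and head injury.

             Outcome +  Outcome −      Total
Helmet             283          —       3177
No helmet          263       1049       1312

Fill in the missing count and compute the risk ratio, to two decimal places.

0.44

The missing cell is in the exposed row: 3177 − 283 = 2894.
So a = 283, b = 2894, c = 263, d = 1049.
RR = [a/(a+b)] / [c/(c+d)] = (283/3177) / (263/1312) = 0.08908/0.20046 = 0.44437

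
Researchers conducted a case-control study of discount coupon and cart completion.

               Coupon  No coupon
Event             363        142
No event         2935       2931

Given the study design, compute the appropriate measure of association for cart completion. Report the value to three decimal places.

2.553

Reading the table with exposure as columns: a = 363 (Coupon, case), b = 2935 (Coupon, non-case), c = 142 (No coupon, case), d = 2931.
This is a case-control study: participants were sampled on outcome status, so risks in the source population cannot be estimated directly — relative risk is not valid here. The odds ratio is the appropriate measure.
OR = (a·d)/(b·c) = (363 × 2931) / (2935 × 142) = 1063953 / 416770 = 2.55285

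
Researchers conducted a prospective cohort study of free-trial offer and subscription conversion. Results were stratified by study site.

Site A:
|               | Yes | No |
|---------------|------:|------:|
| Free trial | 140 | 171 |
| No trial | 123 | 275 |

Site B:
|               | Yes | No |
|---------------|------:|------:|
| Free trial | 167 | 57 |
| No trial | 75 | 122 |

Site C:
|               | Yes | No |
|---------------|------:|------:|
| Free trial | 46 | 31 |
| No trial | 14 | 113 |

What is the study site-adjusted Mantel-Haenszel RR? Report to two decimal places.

1.87

RR_MH = Σ(aᵢ·n₀ᵢ/nᵢ) / Σ(cᵢ·n₁ᵢ/nᵢ), with n₁ᵢ = aᵢ+bᵢ (exposed), n₀ᵢ = cᵢ+dᵢ (unexposed), nᵢ = n₁ᵢ+n₀ᵢ.
Stratum 1 (Site A): n₁ = 311, n₀ = 398, n = 709; a·n₀/n = 140·398/709 = 78.5896; c·n₁/n = 123·311/709 = 53.9535
Stratum 2 (Site B): n₁ = 224, n₀ = 197, n = 421; a·n₀/n = 167·197/421 = 78.1449; c·n₁/n = 75·224/421 = 39.9050
Stratum 3 (Site C): n₁ = 77, n₀ = 127, n = 204; a·n₀/n = 46·127/204 = 28.6373; c·n₁/n = 14·77/204 = 5.2843
RR_MH = (78.5896 + 78.1449 + 28.6373) / (53.9535 + 39.9050 + 5.2843) = 185.3717 / 99.1428 = 1.86975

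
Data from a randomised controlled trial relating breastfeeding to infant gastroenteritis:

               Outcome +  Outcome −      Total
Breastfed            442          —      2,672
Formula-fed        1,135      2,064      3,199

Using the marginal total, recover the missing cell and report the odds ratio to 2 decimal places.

The missing cell is in the exposed row: 2672 − 442 = 2230.
So a = 442, b = 2230, c = 1135, d = 2064.
OR = (a·d)/(b·c) = (442 × 2064) / (2230 × 1135) = 912288 / 2531050 = 0.36044

0.36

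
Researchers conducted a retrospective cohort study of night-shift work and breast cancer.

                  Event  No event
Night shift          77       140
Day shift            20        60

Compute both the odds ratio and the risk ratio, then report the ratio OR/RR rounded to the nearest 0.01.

1.16

Cells: a = 77, b = 140, c = 20, d = 60.
OR = (77·60)/(140·20) = 4620/2800 = 1.65000
Risk in exposed = 77/217 = 0.35484; risk in unexposed = 20/80 = 0.25000; RR = 1.41935
OR/RR = 1.65000 / 1.41935 = 1.16250
The outcome is not rare, so the OR lies further from 1 than the RR.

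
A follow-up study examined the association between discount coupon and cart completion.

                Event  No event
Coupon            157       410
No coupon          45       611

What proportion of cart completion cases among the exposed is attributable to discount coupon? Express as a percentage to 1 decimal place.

75.2

Cells: a = 157, b = 410, c = 45, d = 611.
Risk in exposed = 157/567 = 0.27690; risk in unexposed = 45/656 = 0.06860.
RR = 0.27690/0.06860 = 4.03653
AR% = (RR − 1)/RR × 100 = (4.03653 − 1)/4.03653 × 100 = 75.2262%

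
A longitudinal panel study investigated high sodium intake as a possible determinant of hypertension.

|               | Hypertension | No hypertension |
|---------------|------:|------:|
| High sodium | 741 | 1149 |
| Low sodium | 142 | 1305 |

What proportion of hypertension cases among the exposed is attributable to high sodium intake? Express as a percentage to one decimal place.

75.0

Cells: a = 741, b = 1149, c = 142, d = 1305.
Risk in exposed = 741/1890 = 0.39206; risk in unexposed = 142/1447 = 0.09813.
RR = 0.39206/0.09813 = 3.99518
AR% = (RR − 1)/RR × 100 = (3.99518 − 1)/3.99518 × 100 = 74.9699%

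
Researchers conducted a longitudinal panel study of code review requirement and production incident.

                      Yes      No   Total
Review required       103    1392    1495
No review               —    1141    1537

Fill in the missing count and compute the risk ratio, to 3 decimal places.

The missing cell is in the unexposed row: 1537 − 1141 = 396.
So a = 103, b = 1392, c = 396, d = 1141.
RR = [a/(a+b)] / [c/(c+d)] = (103/1495) / (396/1537) = 0.06890/0.25764 = 0.26741

0.267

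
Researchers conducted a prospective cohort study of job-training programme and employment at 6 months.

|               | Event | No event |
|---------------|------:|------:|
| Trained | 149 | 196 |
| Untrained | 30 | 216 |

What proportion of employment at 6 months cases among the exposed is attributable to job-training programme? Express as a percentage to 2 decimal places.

Cells: a = 149, b = 196, c = 30, d = 216.
Risk in exposed = 149/345 = 0.43188; risk in unexposed = 30/246 = 0.12195.
RR = 0.43188/0.12195 = 3.54145
AR% = (RR − 1)/RR × 100 = (3.54145 − 1)/3.54145 × 100 = 71.7630%

71.76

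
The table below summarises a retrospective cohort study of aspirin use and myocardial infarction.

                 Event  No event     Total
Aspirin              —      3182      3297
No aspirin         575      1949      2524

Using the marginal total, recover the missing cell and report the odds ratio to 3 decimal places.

0.123

The missing cell is in the exposed row: 3297 − 3182 = 115.
So a = 115, b = 3182, c = 575, d = 1949.
OR = (a·d)/(b·c) = (115 × 1949) / (3182 × 575) = 224135 / 1829650 = 0.12250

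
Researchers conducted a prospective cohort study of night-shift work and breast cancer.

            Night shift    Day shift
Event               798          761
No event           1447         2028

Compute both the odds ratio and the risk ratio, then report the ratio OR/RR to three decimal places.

Reading the table with exposure as columns: a = 798 (Night shift, case), b = 1447 (Night shift, non-case), c = 761 (Day shift, case), d = 2028.
OR = (798·2028)/(1447·761) = 1618344/1101167 = 1.46966
Risk in exposed = 798/2245 = 0.35546; risk in unexposed = 761/2789 = 0.27286; RR = 1.30272
OR/RR = 1.46966 / 1.30272 = 1.12815
The outcome is not rare, so the OR lies further from 1 than the RR.

1.128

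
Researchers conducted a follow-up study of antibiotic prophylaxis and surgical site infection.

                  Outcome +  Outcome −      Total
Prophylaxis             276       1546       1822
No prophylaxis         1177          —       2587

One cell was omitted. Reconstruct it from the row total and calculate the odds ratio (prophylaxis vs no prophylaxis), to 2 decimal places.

The missing cell is in the unexposed row: 2587 − 1177 = 1410.
So a = 276, b = 1546, c = 1177, d = 1410.
OR = (a·d)/(b·c) = (276 × 1410) / (1546 × 1177) = 389160 / 1819642 = 0.21387

0.21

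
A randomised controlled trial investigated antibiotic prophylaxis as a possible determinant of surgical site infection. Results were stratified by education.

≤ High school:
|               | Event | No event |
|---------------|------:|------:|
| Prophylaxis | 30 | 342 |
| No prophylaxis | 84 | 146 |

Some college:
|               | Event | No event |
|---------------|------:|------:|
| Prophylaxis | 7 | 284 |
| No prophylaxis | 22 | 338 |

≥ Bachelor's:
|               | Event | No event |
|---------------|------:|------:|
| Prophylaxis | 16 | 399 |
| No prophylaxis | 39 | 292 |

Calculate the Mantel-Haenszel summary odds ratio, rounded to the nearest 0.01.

0.22

OR_MH = Σ(aᵢdᵢ/nᵢ) / Σ(bᵢcᵢ/nᵢ), where nᵢ is the stratum total.
Stratum 1 (≤ High school): n = 602; a·d/n = 30·146/602 = 7.2757; b·c/n = 342·84/602 = 47.7209
Stratum 2 (Some college): n = 651; a·d/n = 7·338/651 = 3.6344; b·c/n = 284·22/651 = 9.5975
Stratum 3 (≥ Bachelor's): n = 746; a·d/n = 16·292/746 = 6.2627; b·c/n = 399·39/746 = 20.8592
OR_MH = (7.2757 + 3.6344 + 6.2627) / (47.7209 + 9.5975 + 20.8592) = 17.1729 / 78.1777 = 0.21966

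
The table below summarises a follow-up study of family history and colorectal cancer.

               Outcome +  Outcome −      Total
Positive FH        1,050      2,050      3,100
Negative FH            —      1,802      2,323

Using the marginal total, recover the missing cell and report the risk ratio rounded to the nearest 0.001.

1.510

The missing cell is in the unexposed row: 2323 − 1802 = 521.
So a = 1050, b = 2050, c = 521, d = 1802.
RR = [a/(a+b)] / [c/(c+d)] = (1050/3100) / (521/2323) = 0.33871/0.22428 = 1.51022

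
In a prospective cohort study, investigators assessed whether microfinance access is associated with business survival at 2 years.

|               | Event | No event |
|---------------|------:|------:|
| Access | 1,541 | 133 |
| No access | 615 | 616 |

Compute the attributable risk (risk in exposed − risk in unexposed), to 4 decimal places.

0.4210

Cells: a = 1541, b = 133, c = 615, d = 616.
Risk in exposed = 1541/1674 = 0.920550; risk in unexposed = 615/1231 = 0.499594.
Risk difference = 0.920550 − 0.499594 = 0.420956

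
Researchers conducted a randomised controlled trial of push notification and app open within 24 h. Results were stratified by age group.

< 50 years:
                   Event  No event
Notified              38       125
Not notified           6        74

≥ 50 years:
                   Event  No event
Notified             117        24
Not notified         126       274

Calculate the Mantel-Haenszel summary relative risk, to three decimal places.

RR_MH = Σ(aᵢ·n₀ᵢ/nᵢ) / Σ(cᵢ·n₁ᵢ/nᵢ), with n₁ᵢ = aᵢ+bᵢ (exposed), n₀ᵢ = cᵢ+dᵢ (unexposed), nᵢ = n₁ᵢ+n₀ᵢ.
Stratum 1 (< 50 years): n₁ = 163, n₀ = 80, n = 243; a·n₀/n = 38·80/243 = 12.5103; c·n₁/n = 6·163/243 = 4.0247
Stratum 2 (≥ 50 years): n₁ = 141, n₀ = 400, n = 541; a·n₀/n = 117·400/541 = 86.5065; c·n₁/n = 126·141/541 = 32.8392
RR_MH = (12.5103 + 86.5065) / (4.0247 + 32.8392) = 99.0168 / 36.8639 = 2.68601

2.686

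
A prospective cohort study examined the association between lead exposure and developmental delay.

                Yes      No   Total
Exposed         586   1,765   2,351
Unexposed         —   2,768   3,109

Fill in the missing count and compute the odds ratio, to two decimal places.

The missing cell is in the unexposed row: 3109 − 2768 = 341.
So a = 586, b = 1765, c = 341, d = 2768.
OR = (a·d)/(b·c) = (586 × 2768) / (1765 × 341) = 1622048 / 601865 = 2.69504

2.70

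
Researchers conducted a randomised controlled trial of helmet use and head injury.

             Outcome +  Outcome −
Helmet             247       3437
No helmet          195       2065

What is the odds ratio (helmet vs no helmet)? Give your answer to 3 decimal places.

0.761

Cells: a = 247, b = 3437, c = 195, d = 2065.
OR = (a·d)/(b·c) = (247 × 2065) / (3437 × 195) = 510055 / 670215 = 0.76103
Exposure is associated with lower odds of head injury (OR = 0.76 < 1).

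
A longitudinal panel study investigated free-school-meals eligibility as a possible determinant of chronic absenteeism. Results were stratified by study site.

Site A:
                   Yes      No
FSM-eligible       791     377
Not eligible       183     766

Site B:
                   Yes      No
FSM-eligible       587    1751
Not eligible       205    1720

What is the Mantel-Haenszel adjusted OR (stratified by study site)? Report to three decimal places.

OR_MH = Σ(aᵢdᵢ/nᵢ) / Σ(bᵢcᵢ/nᵢ), where nᵢ is the stratum total.
Stratum 1 (Site A): n = 2117; a·d/n = 791·766/2117 = 286.2097; b·c/n = 377·183/2117 = 32.5890
Stratum 2 (Site B): n = 4263; a·d/n = 587·1720/4263 = 236.8379; b·c/n = 1751·205/4263 = 84.2024
OR_MH = (286.2097 + 236.8379) / (32.5890 + 84.2024) = 523.0476 / 116.7915 = 4.47847

4.478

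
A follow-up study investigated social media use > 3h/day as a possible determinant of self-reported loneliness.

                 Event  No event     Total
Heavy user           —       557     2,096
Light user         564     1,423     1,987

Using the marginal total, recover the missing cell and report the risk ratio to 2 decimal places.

2.59

The missing cell is in the exposed row: 2096 − 557 = 1539.
So a = 1539, b = 557, c = 564, d = 1423.
RR = [a/(a+b)] / [c/(c+d)] = (1539/2096) / (564/1987) = 0.73426/0.28384 = 2.58682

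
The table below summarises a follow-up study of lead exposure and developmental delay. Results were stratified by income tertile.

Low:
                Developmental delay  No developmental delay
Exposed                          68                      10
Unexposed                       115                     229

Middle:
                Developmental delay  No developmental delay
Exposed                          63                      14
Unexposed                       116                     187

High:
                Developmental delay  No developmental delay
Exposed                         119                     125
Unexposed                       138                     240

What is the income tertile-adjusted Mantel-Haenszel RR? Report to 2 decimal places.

1.80

RR_MH = Σ(aᵢ·n₀ᵢ/nᵢ) / Σ(cᵢ·n₁ᵢ/nᵢ), with n₁ᵢ = aᵢ+bᵢ (exposed), n₀ᵢ = cᵢ+dᵢ (unexposed), nᵢ = n₁ᵢ+n₀ᵢ.
Stratum 1 (Low): n₁ = 78, n₀ = 344, n = 422; a·n₀/n = 68·344/422 = 55.4313; c·n₁/n = 115·78/422 = 21.2559
Stratum 2 (Middle): n₁ = 77, n₀ = 303, n = 380; a·n₀/n = 63·303/380 = 50.2342; c·n₁/n = 116·77/380 = 23.5053
Stratum 3 (High): n₁ = 244, n₀ = 378, n = 622; a·n₀/n = 119·378/622 = 72.3183; c·n₁/n = 138·244/622 = 54.1350
RR_MH = (55.4313 + 50.2342 + 72.3183) / (21.2559 + 23.5053 + 54.1350) = 177.9838 / 98.8962 = 1.79970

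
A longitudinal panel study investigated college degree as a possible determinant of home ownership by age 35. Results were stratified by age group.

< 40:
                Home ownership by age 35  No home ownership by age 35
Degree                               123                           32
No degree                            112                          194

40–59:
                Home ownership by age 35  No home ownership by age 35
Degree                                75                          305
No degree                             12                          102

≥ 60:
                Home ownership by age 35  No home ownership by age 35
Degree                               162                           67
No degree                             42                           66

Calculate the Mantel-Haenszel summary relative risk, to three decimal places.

RR_MH = Σ(aᵢ·n₀ᵢ/nᵢ) / Σ(cᵢ·n₁ᵢ/nᵢ), with n₁ᵢ = aᵢ+bᵢ (exposed), n₀ᵢ = cᵢ+dᵢ (unexposed), nᵢ = n₁ᵢ+n₀ᵢ.
Stratum 1 (< 40): n₁ = 155, n₀ = 306, n = 461; a·n₀/n = 123·306/461 = 81.6443; c·n₁/n = 112·155/461 = 37.6573
Stratum 2 (40–59): n₁ = 380, n₀ = 114, n = 494; a·n₀/n = 75·114/494 = 17.3077; c·n₁/n = 12·380/494 = 9.2308
Stratum 3 (≥ 60): n₁ = 229, n₀ = 108, n = 337; a·n₀/n = 162·108/337 = 51.9169; c·n₁/n = 42·229/337 = 28.5401
RR_MH = (81.6443 + 17.3077 + 51.9169) / (37.6573 + 9.2308 + 28.5401) = 150.8689 / 75.4281 = 2.00017

2.000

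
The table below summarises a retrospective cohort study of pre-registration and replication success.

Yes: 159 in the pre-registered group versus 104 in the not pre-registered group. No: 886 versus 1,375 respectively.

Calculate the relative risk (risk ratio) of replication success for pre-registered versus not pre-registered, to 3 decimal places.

From the description: a = 159, b = 886, c = 104, d = 1375.
Risk in exposed = 159/1045 = 0.15215; risk in unexposed = 104/1479 = 0.07032.
RR = 0.15215 / 0.07032 = 2.16379
The risk among the exposed is 2.16 times that among the unexposed.

2.164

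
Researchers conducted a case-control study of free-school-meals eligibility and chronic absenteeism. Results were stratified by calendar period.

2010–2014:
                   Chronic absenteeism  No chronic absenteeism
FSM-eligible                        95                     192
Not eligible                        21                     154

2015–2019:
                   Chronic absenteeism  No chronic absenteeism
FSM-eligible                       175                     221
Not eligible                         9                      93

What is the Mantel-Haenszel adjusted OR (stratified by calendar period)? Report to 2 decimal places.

OR_MH = Σ(aᵢdᵢ/nᵢ) / Σ(bᵢcᵢ/nᵢ), where nᵢ is the stratum total.
Stratum 1 (2010–2014): n = 462; a·d/n = 95·154/462 = 31.6667; b·c/n = 192·21/462 = 8.7273
Stratum 2 (2015–2019): n = 498; a·d/n = 175·93/498 = 32.6807; b·c/n = 221·9/498 = 3.9940
OR_MH = (31.6667 + 32.6807) / (8.7273 + 3.9940) = 64.3474 / 12.7212 = 5.05826

5.06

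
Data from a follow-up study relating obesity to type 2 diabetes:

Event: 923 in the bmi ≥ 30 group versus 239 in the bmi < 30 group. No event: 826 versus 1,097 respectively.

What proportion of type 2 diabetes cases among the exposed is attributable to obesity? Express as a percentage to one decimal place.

From the description: a = 923, b = 826, c = 239, d = 1097.
Risk in exposed = 923/1749 = 0.52773; risk in unexposed = 239/1336 = 0.17889.
RR = 0.52773/0.17889 = 2.94999
AR% = (RR − 1)/RR × 100 = (2.94999 − 1)/2.94999 × 100 = 66.1016%

66.1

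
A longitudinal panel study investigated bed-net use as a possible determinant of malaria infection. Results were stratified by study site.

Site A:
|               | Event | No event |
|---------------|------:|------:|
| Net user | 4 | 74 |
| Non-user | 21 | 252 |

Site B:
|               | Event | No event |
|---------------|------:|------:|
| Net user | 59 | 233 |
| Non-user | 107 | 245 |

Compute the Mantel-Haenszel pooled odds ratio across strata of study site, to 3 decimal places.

OR_MH = Σ(aᵢdᵢ/nᵢ) / Σ(bᵢcᵢ/nᵢ), where nᵢ is the stratum total.
Stratum 1 (Site A): n = 351; a·d/n = 4·252/351 = 2.8718; b·c/n = 74·21/351 = 4.4274
Stratum 2 (Site B): n = 644; a·d/n = 59·245/644 = 22.4457; b·c/n = 233·107/644 = 38.7127
OR_MH = (2.8718 + 22.4457) / (4.4274 + 38.7127) = 25.3174 / 43.1401 = 0.58687

0.587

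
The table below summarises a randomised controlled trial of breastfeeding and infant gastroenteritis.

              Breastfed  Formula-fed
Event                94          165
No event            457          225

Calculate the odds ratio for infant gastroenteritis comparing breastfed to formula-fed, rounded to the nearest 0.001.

0.280

Reading the table with exposure as columns: a = 94 (Breastfed, case), b = 457 (Breastfed, non-case), c = 165 (Formula-fed, case), d = 225.
OR = (a·d)/(b·c) = (94 × 225) / (457 × 165) = 21150 / 75405 = 0.28049
Exposure is associated with lower odds of infant gastroenteritis (OR = 0.28 < 1).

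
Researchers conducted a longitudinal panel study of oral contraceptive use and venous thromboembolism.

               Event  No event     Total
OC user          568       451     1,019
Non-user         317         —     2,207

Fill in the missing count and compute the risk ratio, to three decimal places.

3.881

The missing cell is in the unexposed row: 2207 − 317 = 1890.
So a = 568, b = 451, c = 317, d = 1890.
RR = [a/(a+b)] / [c/(c+d)] = (568/1019) / (317/2207) = 0.55741/0.14363 = 3.88076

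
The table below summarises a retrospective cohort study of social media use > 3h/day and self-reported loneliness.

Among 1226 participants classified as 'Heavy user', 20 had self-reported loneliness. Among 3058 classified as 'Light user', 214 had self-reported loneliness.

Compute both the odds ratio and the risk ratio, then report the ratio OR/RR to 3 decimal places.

0.945

From the description: a = 20, b = 1206, c = 214, d = 2844.
OR = (20·2844)/(1206·214) = 56880/258084 = 0.22039
Risk in exposed = 20/1226 = 0.01631; risk in unexposed = 214/3058 = 0.06998; RR = 0.23311
OR/RR = 0.22039 / 0.23311 = 0.94544
The outcome is rare in both groups, so OR ≈ RR (ratio near 1).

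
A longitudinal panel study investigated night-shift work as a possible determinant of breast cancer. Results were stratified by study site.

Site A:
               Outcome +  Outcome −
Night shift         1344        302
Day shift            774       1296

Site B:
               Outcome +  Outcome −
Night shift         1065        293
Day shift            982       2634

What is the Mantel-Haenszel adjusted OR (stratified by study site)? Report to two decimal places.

OR_MH = Σ(aᵢdᵢ/nᵢ) / Σ(bᵢcᵢ/nᵢ), where nᵢ is the stratum total.
Stratum 1 (Site A): n = 3716; a·d/n = 1344·1296/3716 = 468.7363; b·c/n = 302·774/3716 = 62.9031
Stratum 2 (Site B): n = 4974; a·d/n = 1065·2634/4974 = 563.9747; b·c/n = 293·982/4974 = 57.8460
OR_MH = (468.7363 + 563.9747) / (62.9031 + 57.8460) = 1032.7109 / 120.7491 = 8.55253

8.55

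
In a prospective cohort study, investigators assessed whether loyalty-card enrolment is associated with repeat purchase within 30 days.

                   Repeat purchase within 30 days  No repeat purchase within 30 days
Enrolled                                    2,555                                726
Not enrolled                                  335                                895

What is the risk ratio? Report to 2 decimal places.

2.86

Cells: a = 2555, b = 726, c = 335, d = 895.
Risk in exposed = 2555/3281 = 0.77873; risk in unexposed = 335/1230 = 0.27236.
RR = 0.77873 / 0.27236 = 2.85920
The risk among the exposed is 2.86 times that among the unexposed.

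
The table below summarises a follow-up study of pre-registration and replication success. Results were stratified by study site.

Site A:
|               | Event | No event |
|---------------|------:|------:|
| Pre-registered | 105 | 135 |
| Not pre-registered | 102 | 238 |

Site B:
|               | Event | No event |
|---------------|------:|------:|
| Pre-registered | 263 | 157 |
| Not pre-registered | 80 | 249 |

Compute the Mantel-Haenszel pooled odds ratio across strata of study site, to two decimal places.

OR_MH = Σ(aᵢdᵢ/nᵢ) / Σ(bᵢcᵢ/nᵢ), where nᵢ is the stratum total.
Stratum 1 (Site A): n = 580; a·d/n = 105·238/580 = 43.0862; b·c/n = 135·102/580 = 23.7414
Stratum 2 (Site B): n = 749; a·d/n = 263·249/749 = 87.4326; b·c/n = 157·80/749 = 16.7690
OR_MH = (43.0862 + 87.4326) / (23.7414 + 16.7690) = 130.5188 / 40.5104 = 3.22186

3.22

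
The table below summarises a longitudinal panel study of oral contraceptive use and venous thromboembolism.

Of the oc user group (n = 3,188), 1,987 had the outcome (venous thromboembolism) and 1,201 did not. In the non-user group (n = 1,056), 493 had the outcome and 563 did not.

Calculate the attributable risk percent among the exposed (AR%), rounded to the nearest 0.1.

From the description: a = 1987, b = 1201, c = 493, d = 563.
Risk in exposed = 1987/3188 = 0.62327; risk in unexposed = 493/1056 = 0.46686.
RR = 0.62327/0.46686 = 1.33505
AR% = (RR − 1)/RR × 100 = (1.33505 − 1)/1.33505 × 100 = 25.0963%

25.1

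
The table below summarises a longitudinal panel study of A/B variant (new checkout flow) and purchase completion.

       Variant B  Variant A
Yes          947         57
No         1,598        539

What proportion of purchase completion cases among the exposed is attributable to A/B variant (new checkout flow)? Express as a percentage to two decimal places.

Reading the table with exposure as columns: a = 947 (Variant B, case), b = 1598 (Variant B, non-case), c = 57 (Variant A, case), d = 539.
Risk in exposed = 947/2545 = 0.37210; risk in unexposed = 57/596 = 0.09564.
RR = 0.37210/0.09564 = 3.89075
AR% = (RR − 1)/RR × 100 = (3.89075 − 1)/3.89075 × 100 = 74.2980%

74.30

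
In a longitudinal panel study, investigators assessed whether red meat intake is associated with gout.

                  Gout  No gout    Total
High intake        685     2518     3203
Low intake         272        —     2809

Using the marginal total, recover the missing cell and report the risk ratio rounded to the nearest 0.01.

2.21

The missing cell is in the unexposed row: 2809 − 272 = 2537.
So a = 685, b = 2518, c = 272, d = 2537.
RR = [a/(a+b)] / [c/(c+d)] = (685/3203) / (272/2809) = 0.21386/0.09683 = 2.20860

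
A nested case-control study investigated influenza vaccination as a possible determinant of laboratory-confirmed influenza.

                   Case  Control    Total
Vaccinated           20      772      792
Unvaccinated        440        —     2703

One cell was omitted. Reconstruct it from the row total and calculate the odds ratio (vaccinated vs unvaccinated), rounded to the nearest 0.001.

The missing cell is in the unexposed row: 2703 − 440 = 2263.
So a = 20, b = 772, c = 440, d = 2263.
OR = (a·d)/(b·c) = (20 × 2263) / (772 × 440) = 45260 / 339680 = 0.13324

0.133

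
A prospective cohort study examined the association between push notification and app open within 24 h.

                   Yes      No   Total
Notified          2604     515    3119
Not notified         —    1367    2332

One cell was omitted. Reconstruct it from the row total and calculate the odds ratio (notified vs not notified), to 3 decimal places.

7.163

The missing cell is in the unexposed row: 2332 − 1367 = 965.
So a = 2604, b = 515, c = 965, d = 1367.
OR = (a·d)/(b·c) = (2604 × 1367) / (515 × 965) = 3559668 / 496975 = 7.16267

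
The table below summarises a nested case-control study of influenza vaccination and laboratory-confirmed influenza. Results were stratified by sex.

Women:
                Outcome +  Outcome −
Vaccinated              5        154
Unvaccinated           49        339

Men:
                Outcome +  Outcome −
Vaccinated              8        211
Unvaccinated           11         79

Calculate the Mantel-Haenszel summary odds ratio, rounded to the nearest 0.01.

OR_MH = Σ(aᵢdᵢ/nᵢ) / Σ(bᵢcᵢ/nᵢ), where nᵢ is the stratum total.
Stratum 1 (Women): n = 547; a·d/n = 5·339/547 = 3.0987; b·c/n = 154·49/547 = 13.7952
Stratum 2 (Men): n = 309; a·d/n = 8·79/309 = 2.0453; b·c/n = 211·11/309 = 7.5113
OR_MH = (3.0987 + 2.0453) / (13.7952 + 7.5113) = 5.1440 / 21.3066 = 0.24143

0.24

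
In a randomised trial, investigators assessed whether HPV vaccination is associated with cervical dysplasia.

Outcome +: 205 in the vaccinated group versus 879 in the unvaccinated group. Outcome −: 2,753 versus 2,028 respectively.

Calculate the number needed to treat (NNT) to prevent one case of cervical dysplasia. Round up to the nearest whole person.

Risk in treated group = 205/2958 = 0.06930; risk in control = 879/2907 = 0.30237.
Absolute risk reduction = 0.30237 − 0.06930 = 0.23307
NNT = 1 / ARR = 1 / 0.23307 = 4.291 → round up → 5

5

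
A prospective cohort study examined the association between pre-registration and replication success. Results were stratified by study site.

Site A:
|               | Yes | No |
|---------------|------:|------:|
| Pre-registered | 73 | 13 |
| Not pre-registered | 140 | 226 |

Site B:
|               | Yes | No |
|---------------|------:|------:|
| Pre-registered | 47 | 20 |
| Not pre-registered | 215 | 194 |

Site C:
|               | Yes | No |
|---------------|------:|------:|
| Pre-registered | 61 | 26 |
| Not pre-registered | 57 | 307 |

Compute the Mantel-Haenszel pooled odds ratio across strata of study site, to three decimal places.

OR_MH = Σ(aᵢdᵢ/nᵢ) / Σ(bᵢcᵢ/nᵢ), where nᵢ is the stratum total.
Stratum 1 (Site A): n = 452; a·d/n = 73·226/452 = 36.5000; b·c/n = 13·140/452 = 4.0265
Stratum 2 (Site B): n = 476; a·d/n = 47·194/476 = 19.1555; b·c/n = 20·215/476 = 9.0336
Stratum 3 (Site C): n = 451; a·d/n = 61·307/451 = 41.5233; b·c/n = 26·57/451 = 3.2860
OR_MH = (36.5000 + 19.1555 + 41.5233) / (4.0265 + 9.0336 + 3.2860) = 97.1787 / 16.3462 = 5.94504

5.945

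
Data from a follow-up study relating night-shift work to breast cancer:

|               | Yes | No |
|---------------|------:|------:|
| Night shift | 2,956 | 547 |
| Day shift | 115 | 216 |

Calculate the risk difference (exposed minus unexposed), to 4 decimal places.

0.4964

Cells: a = 2956, b = 547, c = 115, d = 216.
Risk in exposed = 2956/3503 = 0.843848; risk in unexposed = 115/331 = 0.347432.
Risk difference = 0.843848 − 0.347432 = 0.496416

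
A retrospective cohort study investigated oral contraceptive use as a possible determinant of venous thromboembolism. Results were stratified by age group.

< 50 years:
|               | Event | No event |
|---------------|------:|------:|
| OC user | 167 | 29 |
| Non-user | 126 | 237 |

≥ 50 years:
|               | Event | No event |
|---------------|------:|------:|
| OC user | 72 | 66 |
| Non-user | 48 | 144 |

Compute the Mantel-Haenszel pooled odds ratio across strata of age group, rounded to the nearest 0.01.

6.33

OR_MH = Σ(aᵢdᵢ/nᵢ) / Σ(bᵢcᵢ/nᵢ), where nᵢ is the stratum total.
Stratum 1 (< 50 years): n = 559; a·d/n = 167·237/559 = 70.8032; b·c/n = 29·126/559 = 6.5367
Stratum 2 (≥ 50 years): n = 330; a·d/n = 72·144/330 = 31.4182; b·c/n = 66·48/330 = 9.6000
OR_MH = (70.8032 + 31.4182) / (6.5367 + 9.6000) = 102.2214 / 16.1367 = 6.33473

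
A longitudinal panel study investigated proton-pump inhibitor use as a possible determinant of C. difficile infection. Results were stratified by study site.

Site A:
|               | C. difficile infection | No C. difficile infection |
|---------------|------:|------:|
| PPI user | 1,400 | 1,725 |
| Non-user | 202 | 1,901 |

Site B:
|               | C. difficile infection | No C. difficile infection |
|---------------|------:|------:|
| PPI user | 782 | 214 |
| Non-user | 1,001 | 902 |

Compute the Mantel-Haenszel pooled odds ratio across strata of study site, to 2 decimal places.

OR_MH = Σ(aᵢdᵢ/nᵢ) / Σ(bᵢcᵢ/nᵢ), where nᵢ is the stratum total.
Stratum 1 (Site A): n = 5228; a·d/n = 1400·1901/5228 = 509.0666; b·c/n = 1725·202/5228 = 66.6507
Stratum 2 (Site B): n = 2899; a·d/n = 782·902/2899 = 243.3129; b·c/n = 214·1001/2899 = 73.8924
OR_MH = (509.0666 + 243.3129) / (66.6507 + 73.8924) = 752.3794 / 140.5431 = 5.35337

5.35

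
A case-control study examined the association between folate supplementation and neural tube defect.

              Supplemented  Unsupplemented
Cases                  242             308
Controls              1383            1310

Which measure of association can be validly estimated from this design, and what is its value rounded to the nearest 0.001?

0.744

Reading the table with exposure as columns: a = 242 (Supplemented, case), b = 1383 (Supplemented, non-case), c = 308 (Unsupplemented, case), d = 1310.
This is a case-control study: participants were sampled on outcome status, so risks in the source population cannot be estimated directly — relative risk is not valid here. The odds ratio is the appropriate measure.
OR = (a·d)/(b·c) = (242 × 1310) / (1383 × 308) = 317020 / 425964 = 0.74424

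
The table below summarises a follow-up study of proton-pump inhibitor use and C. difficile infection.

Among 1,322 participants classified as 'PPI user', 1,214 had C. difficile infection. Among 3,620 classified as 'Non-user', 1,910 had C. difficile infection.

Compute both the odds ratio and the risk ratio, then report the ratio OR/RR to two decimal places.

From the description: a = 1214, b = 108, c = 1910, d = 1710.
OR = (1214·1710)/(108·1910) = 2075940/206280 = 10.06370
Risk in exposed = 1214/1322 = 0.91831; risk in unexposed = 1910/3620 = 0.52762; RR = 1.74045
OR/RR = 10.06370 / 1.74045 = 5.78223
The outcome is not rare, so the OR lies further from 1 than the RR.

5.78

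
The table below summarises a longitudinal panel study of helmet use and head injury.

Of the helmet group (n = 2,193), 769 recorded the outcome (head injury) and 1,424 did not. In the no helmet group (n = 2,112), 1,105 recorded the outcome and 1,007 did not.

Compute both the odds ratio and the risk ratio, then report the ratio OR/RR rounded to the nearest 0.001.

0.734

From the description: a = 769, b = 1424, c = 1105, d = 1007.
OR = (769·1007)/(1424·1105) = 774383/1573520 = 0.49213
Risk in exposed = 769/2193 = 0.35066; risk in unexposed = 1105/2112 = 0.52320; RR = 0.67022
OR/RR = 0.49213 / 0.67022 = 0.73428
The outcome is not rare, so the OR lies further from 1 than the RR.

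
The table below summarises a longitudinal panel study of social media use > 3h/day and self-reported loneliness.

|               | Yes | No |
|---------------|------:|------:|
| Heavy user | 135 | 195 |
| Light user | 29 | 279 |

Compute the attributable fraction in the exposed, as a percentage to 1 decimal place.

Cells: a = 135, b = 195, c = 29, d = 279.
Risk in exposed = 135/330 = 0.40909; risk in unexposed = 29/308 = 0.09416.
RR = 0.40909/0.09416 = 4.34483
AR% = (RR − 1)/RR × 100 = (4.34483 − 1)/4.34483 × 100 = 76.9841%

77.0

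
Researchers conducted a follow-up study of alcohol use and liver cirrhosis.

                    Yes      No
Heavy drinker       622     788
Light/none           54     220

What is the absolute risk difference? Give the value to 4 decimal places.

Cells: a = 622, b = 788, c = 54, d = 220.
Risk in exposed = 622/1410 = 0.441135; risk in unexposed = 54/274 = 0.197080.
Risk difference = 0.441135 − 0.197080 = 0.244054

0.2441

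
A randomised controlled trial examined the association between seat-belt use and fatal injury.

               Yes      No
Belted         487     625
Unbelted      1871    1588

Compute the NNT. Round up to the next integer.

10

Risk in treated group = 487/1112 = 0.43795; risk in control = 1871/3459 = 0.54091.
Absolute risk reduction = 0.54091 − 0.43795 = 0.10296
NNT = 1 / ARR = 1 / 0.10296 = 9.713 → round up → 10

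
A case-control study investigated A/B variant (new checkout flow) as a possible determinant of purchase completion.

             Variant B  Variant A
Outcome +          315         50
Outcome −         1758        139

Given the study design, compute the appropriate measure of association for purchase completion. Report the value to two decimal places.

0.50

Reading the table with exposure as columns: a = 315 (Variant B, case), b = 1758 (Variant B, non-case), c = 50 (Variant A, case), d = 139.
This is a case-control study: participants were sampled on outcome status, so risks in the source population cannot be estimated directly — relative risk is not valid here. The odds ratio is the appropriate measure.
OR = (a·d)/(b·c) = (315 × 139) / (1758 × 50) = 43785 / 87900 = 0.49812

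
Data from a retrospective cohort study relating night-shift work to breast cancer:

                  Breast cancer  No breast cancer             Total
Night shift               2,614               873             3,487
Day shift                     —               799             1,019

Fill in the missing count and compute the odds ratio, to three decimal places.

10.875

The missing cell is in the unexposed row: 1019 − 799 = 220.
So a = 2614, b = 873, c = 220, d = 799.
OR = (a·d)/(b·c) = (2614 × 799) / (873 × 220) = 2088586 / 192060 = 10.87465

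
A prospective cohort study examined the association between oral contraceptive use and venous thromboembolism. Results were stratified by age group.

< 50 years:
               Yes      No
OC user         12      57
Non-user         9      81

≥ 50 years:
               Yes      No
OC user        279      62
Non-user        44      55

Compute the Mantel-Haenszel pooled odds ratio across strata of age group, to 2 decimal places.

4.35

OR_MH = Σ(aᵢdᵢ/nᵢ) / Σ(bᵢcᵢ/nᵢ), where nᵢ is the stratum total.
Stratum 1 (< 50 years): n = 159; a·d/n = 12·81/159 = 6.1132; b·c/n = 57·9/159 = 3.2264
Stratum 2 (≥ 50 years): n = 440; a·d/n = 279·55/440 = 34.8750; b·c/n = 62·44/440 = 6.2000
OR_MH = (6.1132 + 34.8750) / (3.2264 + 6.2000) = 40.9882 / 9.4264 = 4.34823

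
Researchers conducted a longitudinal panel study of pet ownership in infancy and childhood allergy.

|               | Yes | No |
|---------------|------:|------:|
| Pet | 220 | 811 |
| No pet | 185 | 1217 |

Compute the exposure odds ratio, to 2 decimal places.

Cells: a = 220, b = 811, c = 185, d = 1217.
OR = (a·d)/(b·c) = (220 × 1217) / (811 × 185) = 267740 / 150035 = 1.78452
The odds of childhood allergy are about 1.78 times as high in the pet group.

1.78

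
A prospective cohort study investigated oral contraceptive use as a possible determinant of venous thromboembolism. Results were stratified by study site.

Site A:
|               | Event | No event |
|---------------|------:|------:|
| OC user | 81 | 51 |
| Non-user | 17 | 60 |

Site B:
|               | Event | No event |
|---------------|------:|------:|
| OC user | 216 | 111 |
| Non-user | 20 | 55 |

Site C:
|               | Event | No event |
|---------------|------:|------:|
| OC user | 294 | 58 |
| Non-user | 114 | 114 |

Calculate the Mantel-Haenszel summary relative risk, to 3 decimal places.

1.931

RR_MH = Σ(aᵢ·n₀ᵢ/nᵢ) / Σ(cᵢ·n₁ᵢ/nᵢ), with n₁ᵢ = aᵢ+bᵢ (exposed), n₀ᵢ = cᵢ+dᵢ (unexposed), nᵢ = n₁ᵢ+n₀ᵢ.
Stratum 1 (Site A): n₁ = 132, n₀ = 77, n = 209; a·n₀/n = 81·77/209 = 29.8421; c·n₁/n = 17·132/209 = 10.7368
Stratum 2 (Site B): n₁ = 327, n₀ = 75, n = 402; a·n₀/n = 216·75/402 = 40.2985; c·n₁/n = 20·327/402 = 16.2687
Stratum 3 (Site C): n₁ = 352, n₀ = 228, n = 580; a·n₀/n = 294·228/580 = 115.5724; c·n₁/n = 114·352/580 = 69.1862
RR_MH = (29.8421 + 40.2985 + 115.5724) / (10.7368 + 16.2687 + 69.1862) = 185.7130 / 96.1917 = 1.93066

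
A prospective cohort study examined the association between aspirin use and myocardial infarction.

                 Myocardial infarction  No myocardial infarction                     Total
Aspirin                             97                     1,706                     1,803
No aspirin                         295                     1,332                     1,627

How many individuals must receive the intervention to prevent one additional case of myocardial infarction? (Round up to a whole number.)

8

Risk in treated group = 97/1803 = 0.05380; risk in control = 295/1627 = 0.18132.
Absolute risk reduction = 0.18132 − 0.05380 = 0.12752
NNT = 1 / ARR = 1 / 0.12752 = 7.842 → round up → 8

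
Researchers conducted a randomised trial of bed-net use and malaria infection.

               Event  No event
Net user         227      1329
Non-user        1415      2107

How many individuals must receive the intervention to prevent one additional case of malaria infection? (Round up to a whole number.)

Risk in treated group = 227/1556 = 0.14589; risk in control = 1415/3522 = 0.40176.
Absolute risk reduction = 0.40176 − 0.14589 = 0.25587
NNT = 1 / ARR = 1 / 0.25587 = 3.908 → round up → 4

4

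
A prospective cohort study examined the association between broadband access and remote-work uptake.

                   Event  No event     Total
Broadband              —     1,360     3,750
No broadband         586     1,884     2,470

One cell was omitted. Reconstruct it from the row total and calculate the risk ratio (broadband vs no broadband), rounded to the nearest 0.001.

The missing cell is in the exposed row: 3750 − 1360 = 2390.
So a = 2390, b = 1360, c = 586, d = 1884.
RR = [a/(a+b)] / [c/(c+d)] = (2390/3750) / (586/2470) = 0.63733/0.23725 = 2.68637

2.686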